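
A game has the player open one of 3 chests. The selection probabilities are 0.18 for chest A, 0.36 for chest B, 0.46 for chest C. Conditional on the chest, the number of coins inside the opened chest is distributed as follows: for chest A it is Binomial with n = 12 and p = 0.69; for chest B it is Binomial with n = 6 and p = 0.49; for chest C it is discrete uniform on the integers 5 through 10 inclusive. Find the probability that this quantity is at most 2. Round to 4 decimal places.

0.1306

Conditional on each chest, P(X ≤ 2): A: 0.000279374; B: 0.362682; C: 0.
By total probability, P(X ≤ 2) = 0.18·0.000279374 + 0.36·0.362682 + 0.46·0 = 0.130616.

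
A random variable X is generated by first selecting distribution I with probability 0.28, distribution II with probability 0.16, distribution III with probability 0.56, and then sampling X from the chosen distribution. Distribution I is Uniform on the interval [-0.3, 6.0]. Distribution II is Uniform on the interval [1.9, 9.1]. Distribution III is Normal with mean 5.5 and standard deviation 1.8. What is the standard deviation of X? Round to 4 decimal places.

Per component, I: μ=2.85, E[X²]=11.43; II: μ=5.5, E[X²]=34.57; III: μ=5.5, E[X²]=33.49.
E[X] = 0.28·2.85 + 0.16·5.5 + 0.56·5.5 = 4.758.
E[X²] = 0.28·11.43 + 0.16·34.57 + 0.56·33.49 = 27.486.
Var(X) = E[X²] − (E[X])² = 27.486 − 22.6386 = 4.84744.
SD(X) = √4.84744 = 2.20169.

2.2017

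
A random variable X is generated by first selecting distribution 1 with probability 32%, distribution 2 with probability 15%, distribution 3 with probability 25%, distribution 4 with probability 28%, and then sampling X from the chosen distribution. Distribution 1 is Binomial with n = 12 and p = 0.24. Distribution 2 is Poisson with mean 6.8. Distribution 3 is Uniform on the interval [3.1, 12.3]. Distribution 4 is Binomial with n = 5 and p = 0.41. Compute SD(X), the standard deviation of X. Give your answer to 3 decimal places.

3.113

Per component, 1: μ=2.88, E[X²]=10.4832; 2: μ=6.8, E[X²]=53.04; 3: μ=7.7, E[X²]=66.3433; 4: μ=2.05, E[X²]=5.412.
E[X] = 0.32·2.88 + 0.15·6.8 + 0.25·7.7 + 0.28·2.05 = 4.4406.
E[X²] = 0.32·10.4832 + 0.15·53.04 + 0.25·66.3433 + 0.28·5.412 = 29.4118.
Var(X) = E[X²] − (E[X])² = 29.4118 − 19.7189 = 9.69289.
SD(X) = √9.69289 = 3.11334.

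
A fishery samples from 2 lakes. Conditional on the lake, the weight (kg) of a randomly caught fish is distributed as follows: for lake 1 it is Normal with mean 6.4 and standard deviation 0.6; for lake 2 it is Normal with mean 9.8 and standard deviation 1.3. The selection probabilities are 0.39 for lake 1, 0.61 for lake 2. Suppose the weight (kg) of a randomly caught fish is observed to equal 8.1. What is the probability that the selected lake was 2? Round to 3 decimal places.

Likelihoods f(8.1 | ·): 1: 0.0120102; 2: 0.130506.
Posterior ∝ prior × likelihood. Numerator for 2: 0.61·0.130506 = 0.079609.
Normalizing constant: 0.39·0.0120102 + 0.61·0.130506 = 0.0842929.
P(2 | observation) = 0.079609 / 0.0842929 = 0.944432.

0.944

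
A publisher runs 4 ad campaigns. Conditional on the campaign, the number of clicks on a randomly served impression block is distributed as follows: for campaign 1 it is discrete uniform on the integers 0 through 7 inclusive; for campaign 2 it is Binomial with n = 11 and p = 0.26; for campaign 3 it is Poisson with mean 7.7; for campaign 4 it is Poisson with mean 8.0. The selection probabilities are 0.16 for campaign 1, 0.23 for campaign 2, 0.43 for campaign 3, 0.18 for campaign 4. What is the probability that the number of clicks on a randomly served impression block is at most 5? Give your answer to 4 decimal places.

Conditional on each campaign, P(X ≤ 5): 1: 0.75; 2: 0.958811; 3: 0.220287; 4: 0.191236.
By total probability, P(X ≤ 5) = 0.16·0.75 + 0.23·0.958811 + 0.43·0.220287 + 0.18·0.191236 = 0.469672.

0.4697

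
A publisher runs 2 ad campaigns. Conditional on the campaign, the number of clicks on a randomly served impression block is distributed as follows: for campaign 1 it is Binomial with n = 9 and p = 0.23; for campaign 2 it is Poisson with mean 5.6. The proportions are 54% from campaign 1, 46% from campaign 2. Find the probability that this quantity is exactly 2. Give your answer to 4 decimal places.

0.1917

Conditional on each campaign, P(X = 2): 1: 0.305628; 2: 0.0579825.
By total probability, P(X = 2) = 0.54·0.305628 + 0.46·0.0579825 = 0.191711.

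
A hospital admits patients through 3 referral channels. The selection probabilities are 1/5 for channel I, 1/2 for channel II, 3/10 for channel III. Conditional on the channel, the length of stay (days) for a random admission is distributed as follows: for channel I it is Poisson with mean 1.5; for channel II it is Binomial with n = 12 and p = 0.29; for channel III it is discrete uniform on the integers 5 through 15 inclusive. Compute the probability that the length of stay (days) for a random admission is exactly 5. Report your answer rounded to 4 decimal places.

Conditional on each channel, P(X = 5): I: 0.01412; II: 0.147749; III: 0.0909091.
By total probability, P(X = 5) = 0.2·0.01412 + 0.5·0.147749 + 0.3·0.0909091 = 0.103971.

0.1040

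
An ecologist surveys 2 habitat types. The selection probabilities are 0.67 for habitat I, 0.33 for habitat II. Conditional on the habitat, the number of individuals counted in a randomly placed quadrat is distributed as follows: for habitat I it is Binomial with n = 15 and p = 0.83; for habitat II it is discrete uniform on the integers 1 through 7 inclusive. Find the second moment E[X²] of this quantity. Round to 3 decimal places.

111.870

For each component E[X²] = Var + (mean)², giving I: 157.119; II: 20.
Overall E[X²] = 0.67·157.119 + 0.33·20 = 111.87.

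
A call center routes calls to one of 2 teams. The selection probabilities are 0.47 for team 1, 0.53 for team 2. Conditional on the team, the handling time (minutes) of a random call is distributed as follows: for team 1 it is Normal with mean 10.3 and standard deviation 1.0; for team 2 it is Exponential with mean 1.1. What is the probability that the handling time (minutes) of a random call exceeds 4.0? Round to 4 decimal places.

0.4840

Conditional on each team, P(X > 4.0): 1: 1; 2: 0.026348.
By total probability, P(X > 4.0) = 0.47·1 + 0.53·0.026348 = 0.483964.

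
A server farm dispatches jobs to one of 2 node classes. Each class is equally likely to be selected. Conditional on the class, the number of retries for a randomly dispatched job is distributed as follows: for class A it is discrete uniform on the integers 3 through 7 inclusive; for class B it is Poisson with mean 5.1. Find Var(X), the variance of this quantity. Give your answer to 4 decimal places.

3.5525

Per component, A: μ=5, E[X²]=27; B: μ=5.1, E[X²]=31.11.
E[X] = 0.5·5 + 0.5·5.1 = 5.05.
E[X²] = 0.5·27 + 0.5·31.11 = 29.055.
Var(X) = E[X²] − (E[X])² = 29.055 − 25.5025 = 3.5525.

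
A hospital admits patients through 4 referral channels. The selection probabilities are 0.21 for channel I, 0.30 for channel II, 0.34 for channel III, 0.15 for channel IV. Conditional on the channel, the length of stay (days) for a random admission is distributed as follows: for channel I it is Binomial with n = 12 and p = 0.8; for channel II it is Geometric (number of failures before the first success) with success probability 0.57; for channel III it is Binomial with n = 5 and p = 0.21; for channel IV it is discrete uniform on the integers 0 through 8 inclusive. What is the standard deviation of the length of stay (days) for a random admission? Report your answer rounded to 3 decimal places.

3.761

Per component, I: μ=9.6, E[X²]=94.08; II: μ=0.754386, E[X²]=1.89258; III: μ=1.05, E[X²]=1.932; IV: μ=4, E[X²]=22.6667.
E[X] = 0.21·9.6 + 0.3·0.754386 + 0.34·1.05 + 0.15·4 = 3.19932.
E[X²] = 0.21·94.08 + 0.3·1.89258 + 0.34·1.932 + 0.15·22.6667 = 24.3815.
Var(X) = E[X²] − (E[X])² = 24.3815 − 10.2356 = 14.1458.
SD(X) = √14.1458 = 3.76109.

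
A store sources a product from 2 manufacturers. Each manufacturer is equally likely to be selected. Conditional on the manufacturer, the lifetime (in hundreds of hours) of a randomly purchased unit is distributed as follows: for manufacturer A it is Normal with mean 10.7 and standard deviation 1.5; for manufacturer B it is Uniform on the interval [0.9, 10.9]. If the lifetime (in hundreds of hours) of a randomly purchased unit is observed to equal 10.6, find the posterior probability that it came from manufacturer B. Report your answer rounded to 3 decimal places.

0.274

Likelihoods f(10.6 | ·): A: 0.265371; B: 0.1.
Posterior ∝ prior × likelihood. Numerator for B: 0.5·0.1 = 0.05.
Normalizing constant: 0.5·0.265371 + 0.5·0.1 = 0.182686.
P(B | observation) = 0.05 / 0.182686 = 0.273694.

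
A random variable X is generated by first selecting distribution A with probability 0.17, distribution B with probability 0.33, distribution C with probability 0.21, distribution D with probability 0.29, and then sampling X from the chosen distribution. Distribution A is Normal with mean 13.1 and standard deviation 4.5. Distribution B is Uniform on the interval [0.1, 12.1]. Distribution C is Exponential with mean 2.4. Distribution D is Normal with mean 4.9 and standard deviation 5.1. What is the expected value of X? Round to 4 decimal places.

6.1650

Component means — A: 13.1; B: 6.1; C: 2.4; D: 4.9.
E[X] = 0.17·13.1 + 0.33·6.1 + 0.21·2.4 + 0.29·4.9 = 6.165.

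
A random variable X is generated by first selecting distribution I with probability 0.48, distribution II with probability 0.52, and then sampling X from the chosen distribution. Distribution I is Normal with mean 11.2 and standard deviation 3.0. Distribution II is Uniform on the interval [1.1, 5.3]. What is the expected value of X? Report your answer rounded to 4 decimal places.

7.0400

Component means — I: 11.2; II: 3.2.
E[X] = 0.48·11.2 + 0.52·3.2 = 7.04.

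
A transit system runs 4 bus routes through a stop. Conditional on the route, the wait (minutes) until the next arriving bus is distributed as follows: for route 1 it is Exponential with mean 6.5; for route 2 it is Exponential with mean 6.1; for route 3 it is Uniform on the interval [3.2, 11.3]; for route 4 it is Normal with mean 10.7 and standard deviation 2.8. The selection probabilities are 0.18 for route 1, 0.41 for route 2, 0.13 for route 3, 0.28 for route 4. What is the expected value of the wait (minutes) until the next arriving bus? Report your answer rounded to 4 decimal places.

7.6095

Component means — 1: 6.5; 2: 6.1; 3: 7.25; 4: 10.7.
E[X] = 0.18·6.5 + 0.41·6.1 + 0.13·7.25 + 0.28·10.7 = 7.6095.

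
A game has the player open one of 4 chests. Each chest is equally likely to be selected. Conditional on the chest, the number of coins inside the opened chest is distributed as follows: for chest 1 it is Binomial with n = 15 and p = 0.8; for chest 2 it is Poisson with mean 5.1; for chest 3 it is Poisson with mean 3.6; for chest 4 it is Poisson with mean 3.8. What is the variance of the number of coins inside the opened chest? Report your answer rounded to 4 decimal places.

Per component, 1: μ=12, E[X²]=146.4; 2: μ=5.1, E[X²]=31.11; 3: μ=3.6, E[X²]=16.56; 4: μ=3.8, E[X²]=18.24.
E[X] = 0.25·12 + 0.25·5.1 + 0.25·3.6 + 0.25·3.8 = 6.125.
E[X²] = 0.25·146.4 + 0.25·31.11 + 0.25·16.56 + 0.25·18.24 = 53.0775.
Var(X) = E[X²] − (E[X])² = 53.0775 − 37.5156 = 15.5619.

15.5619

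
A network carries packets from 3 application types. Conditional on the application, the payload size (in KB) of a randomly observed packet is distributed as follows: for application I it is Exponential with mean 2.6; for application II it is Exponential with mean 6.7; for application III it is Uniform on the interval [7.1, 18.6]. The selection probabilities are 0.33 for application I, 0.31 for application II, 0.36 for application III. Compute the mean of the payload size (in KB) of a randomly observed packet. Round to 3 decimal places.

7.561

Component means — I: 2.6; II: 6.7; III: 12.85.
E[X] = 0.33·2.6 + 0.31·6.7 + 0.36·12.85 = 7.561.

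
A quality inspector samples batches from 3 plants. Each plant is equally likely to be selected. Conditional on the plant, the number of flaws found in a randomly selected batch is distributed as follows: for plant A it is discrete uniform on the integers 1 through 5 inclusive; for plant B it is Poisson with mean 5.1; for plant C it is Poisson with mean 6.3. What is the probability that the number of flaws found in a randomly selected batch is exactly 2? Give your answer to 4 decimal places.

Conditional on each plant, P(X = 2): A: 0.2; B: 0.0792882; C: 0.0364415.
By total probability, P(X = 2) = 0.333333·0.2 + 0.333333·0.0792882 + 0.333333·0.0364415 = 0.105243.

0.1052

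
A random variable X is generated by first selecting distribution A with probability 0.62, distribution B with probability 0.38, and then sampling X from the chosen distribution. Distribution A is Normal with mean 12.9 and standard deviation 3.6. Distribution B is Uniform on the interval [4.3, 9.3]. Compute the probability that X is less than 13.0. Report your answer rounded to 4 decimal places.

Conditional on each component, P(X < 13.0): A: 0.51108; B: 1.
By total probability, P(X < 13.0) = 0.62·0.51108 + 0.38·1 = 0.69687.

0.6969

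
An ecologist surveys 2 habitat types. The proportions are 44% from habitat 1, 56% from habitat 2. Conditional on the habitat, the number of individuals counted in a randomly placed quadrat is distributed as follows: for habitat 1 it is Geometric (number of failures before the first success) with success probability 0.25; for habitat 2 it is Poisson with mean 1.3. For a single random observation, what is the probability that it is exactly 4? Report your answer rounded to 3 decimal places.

0.053

Conditional on each habitat, P(X = 4): 1: 0.0791016; 2: 0.0324324.
By total probability, P(X = 4) = 0.44·0.0791016 + 0.56·0.0324324 = 0.0529668.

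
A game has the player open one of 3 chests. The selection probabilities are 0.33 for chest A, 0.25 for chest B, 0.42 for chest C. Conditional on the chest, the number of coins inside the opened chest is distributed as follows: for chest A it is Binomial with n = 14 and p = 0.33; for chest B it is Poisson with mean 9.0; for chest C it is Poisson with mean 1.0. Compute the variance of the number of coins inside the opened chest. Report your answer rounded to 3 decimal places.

Per component, A: μ=4.62, E[X²]=24.4398; B: μ=9, E[X²]=90; C: μ=1, E[X²]=2.
E[X] = 0.33·4.62 + 0.25·9 + 0.42·1 = 4.1946.
E[X²] = 0.33·24.4398 + 0.25·90 + 0.42·2 = 31.4051.
Var(X) = E[X²] − (E[X])² = 31.4051 − 17.5947 = 13.8105.

13.810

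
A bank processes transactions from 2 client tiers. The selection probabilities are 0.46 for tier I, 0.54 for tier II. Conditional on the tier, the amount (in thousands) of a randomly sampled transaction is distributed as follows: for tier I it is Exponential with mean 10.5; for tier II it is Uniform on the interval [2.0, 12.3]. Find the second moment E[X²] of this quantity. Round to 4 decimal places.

For each component E[X²] = Var + (mean)², giving I: 220.5; II: 59.9633.
Overall E[X²] = 0.46·220.5 + 0.54·59.9633 = 133.81.

133.8102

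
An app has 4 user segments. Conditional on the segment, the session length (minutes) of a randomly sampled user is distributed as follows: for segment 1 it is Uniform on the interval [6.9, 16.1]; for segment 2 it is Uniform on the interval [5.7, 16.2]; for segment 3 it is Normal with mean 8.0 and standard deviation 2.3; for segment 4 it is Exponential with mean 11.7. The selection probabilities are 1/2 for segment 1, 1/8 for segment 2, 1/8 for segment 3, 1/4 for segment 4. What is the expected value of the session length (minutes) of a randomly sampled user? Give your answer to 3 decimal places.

11.044

Component means — 1: 11.5; 2: 10.95; 3: 8; 4: 11.7.
E[X] = 0.5·11.5 + 0.125·10.95 + 0.125·8 + 0.25·11.7 = 11.0437.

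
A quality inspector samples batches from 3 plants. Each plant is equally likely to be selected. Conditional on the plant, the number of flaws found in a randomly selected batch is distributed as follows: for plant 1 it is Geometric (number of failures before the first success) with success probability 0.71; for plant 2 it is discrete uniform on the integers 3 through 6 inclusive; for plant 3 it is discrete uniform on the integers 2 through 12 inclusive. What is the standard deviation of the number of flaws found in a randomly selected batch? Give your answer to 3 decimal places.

Per component, 1: μ=0.408451, E[X²]=0.742115; 2: μ=4.5, E[X²]=21.5; 3: μ=7, E[X²]=59.
E[X] = 0.333333·0.408451 + 0.333333·4.5 + 0.333333·7 = 3.96948.
E[X²] = 0.333333·0.742115 + 0.333333·21.5 + 0.333333·59 = 27.0807.
Var(X) = E[X²] − (E[X])² = 27.0807 − 15.7568 = 11.3239.
SD(X) = √11.3239 = 3.3651.

3.365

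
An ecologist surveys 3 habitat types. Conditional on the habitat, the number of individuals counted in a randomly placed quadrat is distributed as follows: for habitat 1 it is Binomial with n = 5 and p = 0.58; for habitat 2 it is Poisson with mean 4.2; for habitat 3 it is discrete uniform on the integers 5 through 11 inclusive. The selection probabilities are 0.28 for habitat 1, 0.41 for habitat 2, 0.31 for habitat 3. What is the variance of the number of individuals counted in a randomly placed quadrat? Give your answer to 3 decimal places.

7.590

Per component, 1: μ=2.9, E[X²]=9.628; 2: μ=4.2, E[X²]=21.84; 3: μ=8, E[X²]=68.
E[X] = 0.28·2.9 + 0.41·4.2 + 0.31·8 = 5.014.
E[X²] = 0.28·9.628 + 0.41·21.84 + 0.31·68 = 32.7302.
Var(X) = E[X²] − (E[X])² = 32.7302 − 25.1402 = 7.59004.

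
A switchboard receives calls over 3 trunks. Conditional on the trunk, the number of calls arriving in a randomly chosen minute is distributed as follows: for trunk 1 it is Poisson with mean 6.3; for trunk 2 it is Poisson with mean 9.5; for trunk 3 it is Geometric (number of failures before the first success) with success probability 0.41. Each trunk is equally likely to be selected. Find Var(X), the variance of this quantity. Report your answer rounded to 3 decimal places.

Per component, 1: μ=6.3, E[X²]=45.99; 2: μ=9.5, E[X²]=99.75; 3: μ=1.43902, E[X²]=5.58061.
E[X] = 0.333333·6.3 + 0.333333·9.5 + 0.333333·1.43902 = 5.74634.
E[X²] = 0.333333·45.99 + 0.333333·99.75 + 0.333333·5.58061 = 50.4402.
Var(X) = E[X²] − (E[X])² = 50.4402 − 33.0204 = 17.4198.

17.420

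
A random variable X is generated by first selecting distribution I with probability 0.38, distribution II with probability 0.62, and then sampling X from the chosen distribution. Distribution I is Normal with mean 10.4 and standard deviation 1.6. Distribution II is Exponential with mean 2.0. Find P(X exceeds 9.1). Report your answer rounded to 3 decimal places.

0.307

Conditional on each component, P(X > 9.1): I: 0.791748; II: 0.0105672.
By total probability, P(X > 9.1) = 0.38·0.791748 + 0.62·0.0105672 = 0.307416.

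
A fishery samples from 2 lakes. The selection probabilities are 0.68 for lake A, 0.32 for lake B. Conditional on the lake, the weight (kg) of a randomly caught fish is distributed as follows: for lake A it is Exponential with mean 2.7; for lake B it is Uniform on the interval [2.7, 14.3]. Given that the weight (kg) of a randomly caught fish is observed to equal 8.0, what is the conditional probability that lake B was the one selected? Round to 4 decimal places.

0.6795

Likelihoods f(8.0 | ·): A: 0.0191354; B: 0.0862069.
Posterior ∝ prior × likelihood. Numerator for B: 0.32·0.0862069 = 0.0275862.
Normalizing constant: 0.68·0.0191354 + 0.32·0.0862069 = 0.0405983.
P(B | observation) = 0.0275862 / 0.0405983 = 0.679492.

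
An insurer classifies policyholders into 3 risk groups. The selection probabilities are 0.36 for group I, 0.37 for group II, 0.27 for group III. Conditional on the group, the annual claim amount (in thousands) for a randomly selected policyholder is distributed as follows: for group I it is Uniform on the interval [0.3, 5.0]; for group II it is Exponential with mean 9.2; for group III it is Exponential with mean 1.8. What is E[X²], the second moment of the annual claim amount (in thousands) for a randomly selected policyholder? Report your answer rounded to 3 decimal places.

For each component E[X²] = Var + (mean)², giving I: 8.86333; II: 169.28; III: 6.48.
Overall E[X²] = 0.36·8.86333 + 0.37·169.28 + 0.27·6.48 = 67.574.

67.574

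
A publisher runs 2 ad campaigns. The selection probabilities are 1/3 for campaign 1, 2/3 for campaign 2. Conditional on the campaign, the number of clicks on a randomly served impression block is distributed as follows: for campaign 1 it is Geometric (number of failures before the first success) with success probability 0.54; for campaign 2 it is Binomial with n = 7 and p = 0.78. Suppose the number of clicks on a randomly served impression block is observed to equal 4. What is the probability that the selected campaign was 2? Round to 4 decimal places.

Likelihoods P(X=4 | ·): 1: 0.0241783; 2: 0.137948.
Posterior ∝ prior × likelihood. Numerator for 2: 0.666667·0.137948 = 0.0919651.
Normalizing constant: 0.333333·0.0241783 + 0.666667·0.137948 = 0.100025.
P(2 | observation) = 0.0919651 / 0.100025 = 0.919426.

0.9194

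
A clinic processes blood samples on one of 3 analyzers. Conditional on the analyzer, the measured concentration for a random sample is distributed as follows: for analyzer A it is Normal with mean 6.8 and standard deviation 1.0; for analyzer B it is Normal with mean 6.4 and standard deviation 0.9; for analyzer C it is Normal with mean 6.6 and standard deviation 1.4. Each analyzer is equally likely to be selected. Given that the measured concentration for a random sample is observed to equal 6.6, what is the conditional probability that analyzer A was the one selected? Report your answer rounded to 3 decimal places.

Likelihoods f(6.6 | ·): A: 0.391043; B: 0.432458; C: 0.284959.
Posterior ∝ prior × likelihood. Numerator for A: 0.333333·0.391043 = 0.130348.
Normalizing constant: 0.333333·0.391043 + 0.333333·0.432458 + 0.333333·0.284959 = 0.369487.
P(A | observation) = 0.130348 / 0.369487 = 0.35278.

0.353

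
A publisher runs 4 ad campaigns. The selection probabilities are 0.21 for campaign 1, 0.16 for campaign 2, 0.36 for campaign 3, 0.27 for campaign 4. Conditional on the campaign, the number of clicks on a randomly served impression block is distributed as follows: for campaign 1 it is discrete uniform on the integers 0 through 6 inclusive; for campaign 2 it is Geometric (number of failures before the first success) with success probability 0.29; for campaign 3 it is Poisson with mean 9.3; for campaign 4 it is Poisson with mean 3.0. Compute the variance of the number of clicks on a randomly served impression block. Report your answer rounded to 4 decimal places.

Per component, 1: μ=3, E[X²]=13; 2: μ=2.44828, E[X²]=14.4364; 3: μ=9.3, E[X²]=95.79; 4: μ=3, E[X²]=12.
E[X] = 0.21·3 + 0.16·2.44828 + 0.36·9.3 + 0.27·3 = 5.17972.
E[X²] = 0.21·13 + 0.16·14.4364 + 0.36·95.79 + 0.27·12 = 42.7642.
Var(X) = E[X²] − (E[X])² = 42.7642 − 26.8295 = 15.9347.

15.9347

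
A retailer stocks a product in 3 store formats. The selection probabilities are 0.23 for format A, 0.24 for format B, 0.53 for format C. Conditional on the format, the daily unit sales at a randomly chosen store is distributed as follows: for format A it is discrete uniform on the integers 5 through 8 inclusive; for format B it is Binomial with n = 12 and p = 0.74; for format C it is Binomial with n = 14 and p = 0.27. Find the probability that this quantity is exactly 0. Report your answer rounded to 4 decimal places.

0.0065

Conditional on each format, P(X = 0): A: 0; B: 9.5429e-08; C: 0.0122045.
By total probability, P(X = 0) = 0.23·0 + 0.24·9.5429e-08 + 0.53·0.0122045 = 0.00646841.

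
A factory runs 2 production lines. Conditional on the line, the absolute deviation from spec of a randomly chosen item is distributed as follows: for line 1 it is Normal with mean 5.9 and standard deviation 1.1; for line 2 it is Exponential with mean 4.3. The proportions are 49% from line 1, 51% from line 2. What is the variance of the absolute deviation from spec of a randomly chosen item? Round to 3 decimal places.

10.663

Per component, 1: μ=5.9, E[X²]=36.02; 2: μ=4.3, E[X²]=36.98.
E[X] = 0.49·5.9 + 0.51·4.3 = 5.084.
E[X²] = 0.49·36.02 + 0.51·36.98 = 36.5096.
Var(X) = E[X²] − (E[X])² = 36.5096 − 25.8471 = 10.6625.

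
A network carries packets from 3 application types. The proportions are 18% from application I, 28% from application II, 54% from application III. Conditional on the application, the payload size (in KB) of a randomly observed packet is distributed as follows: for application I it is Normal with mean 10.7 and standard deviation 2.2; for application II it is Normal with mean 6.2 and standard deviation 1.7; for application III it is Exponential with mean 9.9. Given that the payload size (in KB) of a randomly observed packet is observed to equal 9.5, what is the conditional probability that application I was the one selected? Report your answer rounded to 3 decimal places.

Likelihoods f(9.5 | ·): I: 0.156272; II: 0.0356627; III: 0.0386917.
Posterior ∝ prior × likelihood. Numerator for I: 0.18·0.156272 = 0.028129.
Normalizing constant: 0.18·0.156272 + 0.28·0.0356627 + 0.54·0.0386917 = 0.0590081.
P(I | observation) = 0.028129 / 0.0590081 = 0.476697.

0.477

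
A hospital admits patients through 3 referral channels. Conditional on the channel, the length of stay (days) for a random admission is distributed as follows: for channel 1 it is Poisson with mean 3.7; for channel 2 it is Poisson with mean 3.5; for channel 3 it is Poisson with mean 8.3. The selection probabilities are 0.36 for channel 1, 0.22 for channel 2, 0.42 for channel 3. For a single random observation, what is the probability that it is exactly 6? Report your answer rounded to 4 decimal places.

0.0961

Conditional on each channel, P(X = 6): 1: 0.0881025; 2: 0.0770983; 3: 0.112847.
By total probability, P(X = 6) = 0.36·0.0881025 + 0.22·0.0770983 + 0.42·0.112847 = 0.0960745.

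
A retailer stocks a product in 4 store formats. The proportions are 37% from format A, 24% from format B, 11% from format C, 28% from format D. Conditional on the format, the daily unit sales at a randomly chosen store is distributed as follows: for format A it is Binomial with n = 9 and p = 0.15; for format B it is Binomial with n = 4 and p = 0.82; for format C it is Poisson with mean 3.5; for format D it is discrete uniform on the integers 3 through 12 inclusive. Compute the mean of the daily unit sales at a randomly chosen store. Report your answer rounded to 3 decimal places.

3.772

Component means — A: 1.35; B: 3.28; C: 3.5; D: 7.5.
E[X] = 0.37·1.35 + 0.24·3.28 + 0.11·3.5 + 0.28·7.5 = 3.7717.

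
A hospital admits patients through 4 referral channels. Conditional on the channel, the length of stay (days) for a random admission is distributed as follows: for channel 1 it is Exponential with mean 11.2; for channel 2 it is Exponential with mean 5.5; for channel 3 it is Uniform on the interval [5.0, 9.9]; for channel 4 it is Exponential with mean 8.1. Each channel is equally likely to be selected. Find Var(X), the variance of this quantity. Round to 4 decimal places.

60.0219

Per component, 1: μ=11.2, E[X²]=250.88; 2: μ=5.5, E[X²]=60.5; 3: μ=7.45, E[X²]=57.5033; 4: μ=8.1, E[X²]=131.22.
E[X] = 0.25·11.2 + 0.25·5.5 + 0.25·7.45 + 0.25·8.1 = 8.0625.
E[X²] = 0.25·250.88 + 0.25·60.5 + 0.25·57.5033 + 0.25·131.22 = 125.026.
Var(X) = E[X²] − (E[X])² = 125.026 − 65.0039 = 60.0219.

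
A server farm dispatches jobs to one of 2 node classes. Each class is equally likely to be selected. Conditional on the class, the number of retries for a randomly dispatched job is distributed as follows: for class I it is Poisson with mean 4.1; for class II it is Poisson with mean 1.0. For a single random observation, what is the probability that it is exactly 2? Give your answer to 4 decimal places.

0.1616

Conditional on each class, P(X = 2): I: 0.139293; II: 0.18394.
By total probability, P(X = 2) = 0.5·0.139293 + 0.5·0.18394 = 0.161617.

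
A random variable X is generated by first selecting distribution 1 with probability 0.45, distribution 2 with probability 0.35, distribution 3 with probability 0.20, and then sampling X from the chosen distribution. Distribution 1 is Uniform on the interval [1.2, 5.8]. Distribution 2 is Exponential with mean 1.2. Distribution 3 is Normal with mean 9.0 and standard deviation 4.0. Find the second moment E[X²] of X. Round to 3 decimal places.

26.714

For each component E[X²] = Var + (mean)², giving 1: 14.0133; 2: 2.88; 3: 97.
Overall E[X²] = 0.45·14.0133 + 0.35·2.88 + 0.2·97 = 26.714.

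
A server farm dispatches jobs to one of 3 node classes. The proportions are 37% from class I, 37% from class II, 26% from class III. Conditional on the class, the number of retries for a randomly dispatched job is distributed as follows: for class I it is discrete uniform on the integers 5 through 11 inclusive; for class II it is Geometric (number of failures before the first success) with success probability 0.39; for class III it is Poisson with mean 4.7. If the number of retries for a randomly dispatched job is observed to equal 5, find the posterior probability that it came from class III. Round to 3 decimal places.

0.410

Likelihoods P(X=5 | ·): I: 0.142857; II: 0.0329393; III: 0.17383.
Posterior ∝ prior × likelihood. Numerator for III: 0.26·0.17383 = 0.0451957.
Normalizing constant: 0.37·0.142857 + 0.37·0.0329393 + 0.26·0.17383 = 0.11024.
P(III | observation) = 0.0451957 / 0.11024 = 0.409974.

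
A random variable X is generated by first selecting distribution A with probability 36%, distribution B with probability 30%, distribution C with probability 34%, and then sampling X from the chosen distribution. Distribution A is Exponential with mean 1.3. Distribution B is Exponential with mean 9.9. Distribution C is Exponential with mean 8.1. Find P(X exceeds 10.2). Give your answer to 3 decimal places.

0.204

Conditional on each component, P(X > 10.2): A: 0.000391254; B: 0.356899; C: 0.283864.
By total probability, P(X > 10.2) = 0.36·0.000391254 + 0.3·0.356899 + 0.34·0.283864 = 0.203724.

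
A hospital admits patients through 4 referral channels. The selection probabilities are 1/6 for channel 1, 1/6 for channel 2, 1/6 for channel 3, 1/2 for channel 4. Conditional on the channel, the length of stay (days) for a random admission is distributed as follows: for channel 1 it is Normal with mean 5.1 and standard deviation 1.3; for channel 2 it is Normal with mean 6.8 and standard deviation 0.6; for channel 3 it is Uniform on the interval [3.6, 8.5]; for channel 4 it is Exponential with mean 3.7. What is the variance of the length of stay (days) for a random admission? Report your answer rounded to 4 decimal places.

9.0655

Per component, 1: μ=5.1, E[X²]=27.7; 2: μ=6.8, E[X²]=46.6; 3: μ=6.05, E[X²]=38.6033; 4: μ=3.7, E[X²]=27.38.
E[X] = 0.166667·5.1 + 0.166667·6.8 + 0.166667·6.05 + 0.5·3.7 = 4.84167.
E[X²] = 0.166667·27.7 + 0.166667·46.6 + 0.166667·38.6033 + 0.5·27.38 = 32.5072.
Var(X) = E[X²] − (E[X])² = 32.5072 − 23.4417 = 9.06549.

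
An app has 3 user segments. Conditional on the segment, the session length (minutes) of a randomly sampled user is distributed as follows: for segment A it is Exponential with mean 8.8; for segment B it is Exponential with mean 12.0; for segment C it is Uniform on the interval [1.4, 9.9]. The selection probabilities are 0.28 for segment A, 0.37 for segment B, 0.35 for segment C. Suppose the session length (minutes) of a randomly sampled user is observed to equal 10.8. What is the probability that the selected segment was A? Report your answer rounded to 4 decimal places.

0.4266

Likelihoods f(10.8 | ·): A: 0.0333058; B: 0.0338808; C: 0.
Posterior ∝ prior × likelihood. Numerator for A: 0.28·0.0333058 = 0.00932562.
Normalizing constant: 0.28·0.0333058 + 0.37·0.0338808 + 0.35·0 = 0.0218615.
P(A | observation) = 0.00932562 / 0.0218615 = 0.426577.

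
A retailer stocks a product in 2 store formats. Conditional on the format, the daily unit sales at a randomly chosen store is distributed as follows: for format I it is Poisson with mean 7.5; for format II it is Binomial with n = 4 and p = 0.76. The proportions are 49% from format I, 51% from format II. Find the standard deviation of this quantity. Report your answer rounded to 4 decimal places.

Per component, I: μ=7.5, E[X²]=63.75; II: μ=3.04, E[X²]=9.9712.
E[X] = 0.49·7.5 + 0.51·3.04 = 5.2254.
E[X²] = 0.49·63.75 + 0.51·9.9712 = 36.3228.
Var(X) = E[X²] − (E[X])² = 36.3228 − 27.3048 = 9.01801.
SD(X) = √9.01801 = 3.003.

3.0030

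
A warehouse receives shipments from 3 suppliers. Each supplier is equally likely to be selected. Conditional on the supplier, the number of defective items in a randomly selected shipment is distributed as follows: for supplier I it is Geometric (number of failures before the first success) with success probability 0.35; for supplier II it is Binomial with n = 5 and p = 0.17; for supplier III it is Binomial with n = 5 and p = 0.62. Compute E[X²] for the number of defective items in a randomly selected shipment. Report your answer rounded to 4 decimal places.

For each component E[X²] = Var + (mean)², giving I: 8.7551; II: 1.428; III: 10.788.
Overall E[X²] = 0.333333·8.7551 + 0.333333·1.428 + 0.333333·10.788 = 6.99037.

6.9904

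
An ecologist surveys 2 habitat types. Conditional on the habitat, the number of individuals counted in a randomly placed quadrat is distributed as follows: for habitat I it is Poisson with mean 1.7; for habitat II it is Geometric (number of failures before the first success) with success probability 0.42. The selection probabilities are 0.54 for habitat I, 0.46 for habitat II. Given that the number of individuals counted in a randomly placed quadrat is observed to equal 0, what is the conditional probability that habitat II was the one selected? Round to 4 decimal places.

Likelihoods P(X=0 | ·): I: 0.182684; II: 0.42.
Posterior ∝ prior × likelihood. Numerator for II: 0.46·0.42 = 0.1932.
Normalizing constant: 0.54·0.182684 + 0.46·0.42 = 0.291849.
P(II | observation) = 0.1932 / 0.291849 = 0.661986.

0.6620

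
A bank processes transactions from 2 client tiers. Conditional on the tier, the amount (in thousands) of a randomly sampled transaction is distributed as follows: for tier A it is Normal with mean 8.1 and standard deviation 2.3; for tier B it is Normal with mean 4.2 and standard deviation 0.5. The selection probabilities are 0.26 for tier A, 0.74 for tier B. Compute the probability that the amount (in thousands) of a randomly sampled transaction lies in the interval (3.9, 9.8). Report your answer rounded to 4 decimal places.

Conditional on each tier, P(3.9 < X < 9.8): A: 0.736168; B: 0.725747.
By total probability, P(3.9 < X < 9.8) = 0.26·0.736168 + 0.74·0.725747 = 0.728456.

0.7285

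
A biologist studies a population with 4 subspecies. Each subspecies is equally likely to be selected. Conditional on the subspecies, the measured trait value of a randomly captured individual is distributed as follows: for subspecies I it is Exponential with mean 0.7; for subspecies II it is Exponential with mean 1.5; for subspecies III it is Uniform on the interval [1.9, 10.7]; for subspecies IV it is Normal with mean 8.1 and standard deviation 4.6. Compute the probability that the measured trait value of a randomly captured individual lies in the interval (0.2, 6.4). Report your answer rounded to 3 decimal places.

0.609

Conditional on each subspecies, P(0.2 < X < 6.4): I: 0.75137; II: 0.861145; III: 0.511364; IV: 0.312899.
By total probability, P(0.2 < X < 6.4) = 0.25·0.75137 + 0.25·0.861145 + 0.25·0.511364 + 0.25·0.312899 = 0.609195.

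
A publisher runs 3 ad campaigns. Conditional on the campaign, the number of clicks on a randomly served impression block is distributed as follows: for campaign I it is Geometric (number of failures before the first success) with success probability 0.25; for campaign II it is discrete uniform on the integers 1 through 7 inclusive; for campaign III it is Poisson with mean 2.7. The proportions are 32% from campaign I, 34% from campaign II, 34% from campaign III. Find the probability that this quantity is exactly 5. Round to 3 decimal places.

Conditional on each campaign, P(X = 5): I: 0.0593262; II: 0.142857; III: 0.0803605.
By total probability, P(X = 5) = 0.32·0.0593262 + 0.34·0.142857 + 0.34·0.0803605 = 0.0948784.

0.095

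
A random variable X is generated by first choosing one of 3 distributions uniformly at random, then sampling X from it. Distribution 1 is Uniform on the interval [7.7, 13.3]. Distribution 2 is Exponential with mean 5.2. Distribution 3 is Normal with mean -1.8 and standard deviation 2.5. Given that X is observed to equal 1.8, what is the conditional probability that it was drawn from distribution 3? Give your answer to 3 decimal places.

0.294

Likelihoods f(1.8 | ·): 1: 0; 2: 0.136039; 3: 0.056584.
Posterior ∝ prior × likelihood. Numerator for 3: 0.333333·0.056584 = 0.0188613.
Normalizing constant: 0.333333·0 + 0.333333·0.136039 + 0.333333·0.056584 = 0.0642077.
P(3 | observation) = 0.0188613 / 0.0642077 = 0.293755.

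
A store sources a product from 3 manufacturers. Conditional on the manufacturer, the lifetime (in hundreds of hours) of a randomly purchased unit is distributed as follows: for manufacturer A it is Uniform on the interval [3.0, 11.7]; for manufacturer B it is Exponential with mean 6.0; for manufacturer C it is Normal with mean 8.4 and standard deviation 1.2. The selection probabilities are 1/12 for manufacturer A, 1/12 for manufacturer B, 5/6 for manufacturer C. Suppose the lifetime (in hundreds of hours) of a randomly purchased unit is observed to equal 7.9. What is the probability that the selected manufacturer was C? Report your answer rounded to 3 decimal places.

Likelihoods f(7.9 | ·): A: 0.114943; B: 0.0446712; C: 0.30481.
Posterior ∝ prior × likelihood. Numerator for C: 0.833333·0.30481 = 0.254009.
Normalizing constant: 0.0833333·0.114943 + 0.0833333·0.0446712 + 0.833333·0.30481 = 0.26731.
P(C | observation) = 0.254009 / 0.26731 = 0.950241.

0.950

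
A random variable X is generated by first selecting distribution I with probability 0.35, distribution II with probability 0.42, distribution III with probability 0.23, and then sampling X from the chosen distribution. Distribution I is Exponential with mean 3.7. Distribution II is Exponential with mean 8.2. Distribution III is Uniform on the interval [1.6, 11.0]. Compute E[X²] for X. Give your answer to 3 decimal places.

For each component E[X²] = Var + (mean)², giving I: 27.38; II: 134.48; III: 47.0533.
Overall E[X²] = 0.35·27.38 + 0.42·134.48 + 0.23·47.0533 = 76.8869.

76.887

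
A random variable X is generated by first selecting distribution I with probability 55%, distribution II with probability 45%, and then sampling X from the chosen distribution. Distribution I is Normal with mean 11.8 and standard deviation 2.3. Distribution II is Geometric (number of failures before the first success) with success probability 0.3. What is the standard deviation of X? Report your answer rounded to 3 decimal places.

5.347

Per component, I: μ=11.8, E[X²]=144.53; II: μ=2.33333, E[X²]=13.2222.
E[X] = 0.55·11.8 + 0.45·2.33333 = 7.54.
E[X²] = 0.55·144.53 + 0.45·13.2222 = 85.4415.
Var(X) = E[X²] − (E[X])² = 85.4415 − 56.8516 = 28.5899.
SD(X) = √28.5899 = 5.34695.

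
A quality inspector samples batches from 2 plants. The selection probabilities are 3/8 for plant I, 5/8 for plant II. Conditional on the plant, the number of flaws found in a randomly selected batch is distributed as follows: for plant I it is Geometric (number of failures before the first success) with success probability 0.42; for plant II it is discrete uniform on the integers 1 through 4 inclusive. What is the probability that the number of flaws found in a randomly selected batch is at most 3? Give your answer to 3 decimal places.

0.801

Conditional on each plant, P(X ≤ 3): I: 0.886835; II: 0.75.
By total probability, P(X ≤ 3) = 0.375·0.886835 + 0.625·0.75 = 0.801313.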